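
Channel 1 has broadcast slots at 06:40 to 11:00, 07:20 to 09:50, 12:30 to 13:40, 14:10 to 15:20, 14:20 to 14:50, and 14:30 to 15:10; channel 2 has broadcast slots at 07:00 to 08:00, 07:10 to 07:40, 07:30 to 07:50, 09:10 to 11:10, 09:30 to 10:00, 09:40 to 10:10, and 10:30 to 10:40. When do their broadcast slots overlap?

Merge the first list: 06:40-11:00, 12:30-13:40, 14:10-15:20.
Merge the second list: 07:00-08:00, 09:10-11:10.
06:40-11:00 ∩ B → 07:00-08:00, 09:10-11:00.
12:30-13:40 meets no B interval.
14:10-15:20 meets no B interval.

07:00-08:00, 09:10-11:00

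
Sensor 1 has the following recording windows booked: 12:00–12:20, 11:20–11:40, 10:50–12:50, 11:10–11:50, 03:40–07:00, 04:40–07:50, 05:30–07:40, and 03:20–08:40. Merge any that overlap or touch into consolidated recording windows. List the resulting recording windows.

Sort by start: 03:20–08:40, 03:40–07:00, 04:40–07:50, 05:30–07:40, 10:50–12:50, 11:10–11:50, 11:20–11:40, 12:00–12:20.
03:40–07:00 overlaps/touches 03:20–08:40 → extend to 03:20–08:40.
04:40–07:50 overlaps/touches 03:20–08:40 → extend to 03:20–08:40.
05:30–07:40 overlaps/touches 03:20–08:40 → extend to 03:20–08:40.
10:50–12:50 is disjoint → start new block.
11:10–11:50 overlaps/touches 10:50–12:50 → extend to 10:50–12:50.
11:20–11:40 overlaps/touches 10:50–12:50 → extend to 10:50–12:50.
12:00–12:20 overlaps/touches 10:50–12:50 → extend to 10:50–12:50.

03:20–08:40, 10:50–12:50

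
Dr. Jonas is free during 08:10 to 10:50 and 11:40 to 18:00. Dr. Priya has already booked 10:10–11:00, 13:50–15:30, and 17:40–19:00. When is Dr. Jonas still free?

08:10–10:10, 11:40–13:50, 15:30–17:40

08:10–10:50 with B removed leaves 08:10–10:10.
11:40–18:00 with B removed leaves 11:40–13:50, 15:30–17:40.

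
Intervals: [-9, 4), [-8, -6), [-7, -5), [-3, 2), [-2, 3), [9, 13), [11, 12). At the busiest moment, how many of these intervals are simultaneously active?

3

At -7, 3 of the intervals are simultaneously active.
No point has more.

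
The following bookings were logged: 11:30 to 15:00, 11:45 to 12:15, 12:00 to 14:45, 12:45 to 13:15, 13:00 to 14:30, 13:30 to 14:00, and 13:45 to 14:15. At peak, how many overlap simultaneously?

5

Sweep endpoints in order; track running count of active intervals.
Peak of 5 reached at 13:45.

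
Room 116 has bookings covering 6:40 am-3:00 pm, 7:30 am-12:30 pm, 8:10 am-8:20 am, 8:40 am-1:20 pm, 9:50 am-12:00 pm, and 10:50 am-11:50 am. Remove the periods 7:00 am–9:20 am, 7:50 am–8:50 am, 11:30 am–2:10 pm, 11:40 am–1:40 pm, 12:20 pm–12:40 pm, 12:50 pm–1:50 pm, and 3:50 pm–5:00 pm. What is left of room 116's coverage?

6:40 am–7:00 am, 9:20 am–11:30 am, 2:10 pm–3:00 pm

Merge the first list: 6:40 am–3:00 pm.
Merge the second list: 7:00 am–9:20 am, 11:30 am–2:10 pm, 3:50 pm–5:00 pm.
6:40 am–3:00 pm minus B → 6:40 am–7:00 am, 9:20 am–11:30 am, 2:10 pm–3:00 pm.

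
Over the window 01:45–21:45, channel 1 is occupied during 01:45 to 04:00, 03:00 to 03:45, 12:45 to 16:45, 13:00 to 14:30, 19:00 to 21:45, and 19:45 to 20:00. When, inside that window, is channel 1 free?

Covered (merged): 01:45–04:00, 12:45–16:45, 19:00–21:45.
Complement within 01:45–21:45: 04:00–12:45, 16:45–19:00.

04:00–12:45, 16:45–19:00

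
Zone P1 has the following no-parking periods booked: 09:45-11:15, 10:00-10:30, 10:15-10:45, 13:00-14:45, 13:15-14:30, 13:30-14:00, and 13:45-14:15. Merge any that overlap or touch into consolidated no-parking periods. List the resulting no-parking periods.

09:45–11:15, 13:00–14:45

10:00–10:30 overlaps/touches 09:45–11:15 → extend to 09:45–11:15.
10:15–10:45 overlaps/touches 09:45–11:15 → extend to 09:45–11:15.
13:00–14:45 is disjoint → start new block.
13:15–14:30 overlaps/touches 13:00–14:45 → extend to 13:00–14:45.
13:30–14:00 overlaps/touches 13:00–14:45 → extend to 13:00–14:45.
13:45–14:15 overlaps/touches 13:00–14:45 → extend to 13:00–14:45.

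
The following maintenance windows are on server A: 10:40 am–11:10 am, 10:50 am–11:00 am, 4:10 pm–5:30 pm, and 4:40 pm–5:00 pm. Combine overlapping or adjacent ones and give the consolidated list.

10:40 am-11:10 am, 4:10 pm-5:30 pm

10:50 am-11:00 am overlaps/touches 10:40 am-11:10 am → extend to 10:40 am-11:10 am.
4:10 pm-5:30 pm is disjoint → start new block.
4:40 pm-5:00 pm overlaps/touches 4:10 pm-5:30 pm → extend to 4:10 pm-5:30 pm.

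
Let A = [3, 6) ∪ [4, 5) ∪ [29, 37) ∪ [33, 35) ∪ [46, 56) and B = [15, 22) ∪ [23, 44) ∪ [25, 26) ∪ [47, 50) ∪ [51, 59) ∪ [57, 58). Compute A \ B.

First set merges to [3, 6), [29, 37), [46, 56).
Second set merges to [15, 22), [23, 44), [47, 50), [51, 59).
[3, 6): no B overlap → unchanged.
[29, 37): fully covered by B → removed.
[46, 56) minus B → [46, 47), [50, 51).

[3, 6) ∪ [46, 47) ∪ [50, 51)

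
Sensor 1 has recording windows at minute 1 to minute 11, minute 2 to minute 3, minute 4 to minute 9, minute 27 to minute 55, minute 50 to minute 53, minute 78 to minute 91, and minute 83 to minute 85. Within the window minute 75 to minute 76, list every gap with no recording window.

minute 75 to minute 76

Covered (merged): minute 1 to minute 11, minute 27 to minute 55, minute 78 to minute 91.
Uncovered inside minute 75 to minute 76: minute 75 to minute 76.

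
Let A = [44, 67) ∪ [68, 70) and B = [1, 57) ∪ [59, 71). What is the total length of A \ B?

2

A \ B = [57, 59).
Total: 2.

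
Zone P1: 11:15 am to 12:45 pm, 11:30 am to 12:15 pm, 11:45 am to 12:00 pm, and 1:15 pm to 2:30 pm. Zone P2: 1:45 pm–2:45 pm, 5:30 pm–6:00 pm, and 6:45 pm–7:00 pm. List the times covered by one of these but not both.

11:15 am-12:45 pm, 1:15 pm-1:45 pm, 2:30 pm-2:45 pm, 5:30 pm-6:00 pm, 6:45 pm-7:00 pm

A, merged: 11:15 am-12:45 pm, 1:15 pm-2:30 pm.
A but not B: 11:15 am-12:45 pm, 1:15 pm-1:45 pm.
B but not A: 2:30 pm-2:45 pm, 5:30 pm-6:00 pm, 6:45 pm-7:00 pm.
Combining gives A △ B.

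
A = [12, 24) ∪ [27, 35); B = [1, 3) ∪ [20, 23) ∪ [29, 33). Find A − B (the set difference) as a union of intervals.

[12, 20) ∪ [23, 24) ∪ [27, 29) ∪ [33, 35)

[12, 24) \ B = [12, 20), [23, 24).
[27, 35) \ B = [27, 29), [33, 35).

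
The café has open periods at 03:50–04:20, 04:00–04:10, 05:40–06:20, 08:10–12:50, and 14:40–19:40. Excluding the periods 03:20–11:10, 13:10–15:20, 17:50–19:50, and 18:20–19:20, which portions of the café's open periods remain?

11:10–12:50, 15:20–17:50

First set merges to 03:50–04:20, 05:40–06:20, 08:10–12:50, 14:40–19:40.
Second set merges to 03:20–11:10, 13:10–15:20, 17:50–19:50.
03:50–04:20: fully covered by B → removed.
05:40–06:20: fully covered by B → removed.
08:10–12:50 minus B → 11:10–12:50.
14:40–19:40 minus B → 15:20–17:50.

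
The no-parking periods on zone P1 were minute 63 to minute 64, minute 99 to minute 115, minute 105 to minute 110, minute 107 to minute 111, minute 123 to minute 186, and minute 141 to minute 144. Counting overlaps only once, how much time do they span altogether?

Merged: minute 63 to minute 64, minute 99 to minute 115, minute 123 to minute 186.
Lengths: 1 minute + 16 minutes + 63 minutes = 80 minutes.

80 minutes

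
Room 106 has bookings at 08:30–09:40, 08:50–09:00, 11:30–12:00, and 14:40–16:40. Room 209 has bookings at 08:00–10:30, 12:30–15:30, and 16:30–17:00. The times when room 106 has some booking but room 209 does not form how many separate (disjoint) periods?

Merge the first list: 08:30–09:40, 11:30–12:00, 14:40–16:40.
A \ B = 11:30–12:00, 15:30–16:30.
That is 2 disjoint pieces.

2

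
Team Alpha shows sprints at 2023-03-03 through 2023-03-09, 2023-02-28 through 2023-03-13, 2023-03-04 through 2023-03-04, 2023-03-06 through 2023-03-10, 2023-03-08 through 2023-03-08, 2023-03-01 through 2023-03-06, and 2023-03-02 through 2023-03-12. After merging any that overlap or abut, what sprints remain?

2023-02-28 through 2023-03-13

Sort by start: 2023-02-28 through 2023-03-13, 2023-03-01 through 2023-03-06, 2023-03-02 through 2023-03-12, 2023-03-03 through 2023-03-09, 2023-03-04 through 2023-03-04, 2023-03-06 through 2023-03-10, 2023-03-08 through 2023-03-08.
2023-03-01 through 2023-03-06 overlaps/touches 2023-02-28 through 2023-03-13 → extend to 2023-02-28 through 2023-03-13.
2023-03-02 through 2023-03-12 overlaps/touches 2023-02-28 through 2023-03-13 → extend to 2023-02-28 through 2023-03-13.
2023-03-03 through 2023-03-09 overlaps/touches 2023-02-28 through 2023-03-13 → extend to 2023-02-28 through 2023-03-13.
2023-03-04 through 2023-03-04 overlaps/touches 2023-02-28 through 2023-03-13 → extend to 2023-02-28 through 2023-03-13.
2023-03-06 through 2023-03-10 overlaps/touches 2023-02-28 through 2023-03-13 → extend to 2023-02-28 through 2023-03-13.
2023-03-08 through 2023-03-08 overlaps/touches 2023-02-28 through 2023-03-13 → extend to 2023-02-28 through 2023-03-13.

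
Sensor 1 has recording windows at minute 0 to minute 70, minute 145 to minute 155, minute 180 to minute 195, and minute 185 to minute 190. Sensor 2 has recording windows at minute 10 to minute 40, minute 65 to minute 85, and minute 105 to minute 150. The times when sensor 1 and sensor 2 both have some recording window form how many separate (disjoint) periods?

3

Merge the first list: minute 0 to minute 70, minute 145 to minute 155, minute 180 to minute 195.
A ∩ B = minute 10 to minute 40, minute 65 to minute 70, minute 145 to minute 150.
That is 3 disjoint pieces.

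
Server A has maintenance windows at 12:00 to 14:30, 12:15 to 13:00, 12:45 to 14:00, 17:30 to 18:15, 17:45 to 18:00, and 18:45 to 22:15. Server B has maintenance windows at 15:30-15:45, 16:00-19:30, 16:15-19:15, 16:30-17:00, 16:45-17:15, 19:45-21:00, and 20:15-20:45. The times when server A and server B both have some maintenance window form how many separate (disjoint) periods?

3

First set merges to 12:00-14:30, 17:30-18:15, 18:45-22:15.
Second set merges to 15:30-15:45, 16:00-19:30, 19:45-21:00.
A ∩ B = 17:30-18:15, 18:45-19:30, 19:45-21:00.
That is 3 disjoint pieces.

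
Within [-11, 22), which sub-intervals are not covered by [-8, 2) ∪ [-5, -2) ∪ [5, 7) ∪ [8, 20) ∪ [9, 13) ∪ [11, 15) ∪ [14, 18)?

After merging, the occupied span is [-8, 2), [5, 7), [8, 20).
Gaps within [-11, 22): [-11, -8), [2, 5), [7, 8), [20, 22).

[-11, -8) ∪ [2, 5) ∪ [7, 8) ∪ [20, 22)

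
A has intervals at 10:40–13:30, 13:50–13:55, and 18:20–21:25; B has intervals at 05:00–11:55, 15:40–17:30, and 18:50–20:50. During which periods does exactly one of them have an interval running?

05:00-10:40, 11:55-13:30, 13:50-13:55, 15:40-17:30, 18:20-18:50, 20:50-21:25

Only in the first: 11:55-13:30, 13:50-13:55, 18:20-18:50, 20:50-21:25.
Only in the second: 05:00-10:40, 15:40-17:30.
Together these are the periods covered by exactly one.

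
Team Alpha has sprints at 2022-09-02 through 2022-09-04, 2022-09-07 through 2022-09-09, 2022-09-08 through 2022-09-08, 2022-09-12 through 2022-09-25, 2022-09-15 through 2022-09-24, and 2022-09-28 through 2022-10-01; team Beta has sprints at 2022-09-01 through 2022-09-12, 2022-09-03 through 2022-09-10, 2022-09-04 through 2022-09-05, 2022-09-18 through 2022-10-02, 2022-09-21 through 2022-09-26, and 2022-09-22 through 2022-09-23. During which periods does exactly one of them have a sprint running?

2022-09-01 through 2022-09-01, 2022-09-05 through 2022-09-06, 2022-09-10 through 2022-09-11, 2022-09-13 through 2022-09-17, 2022-09-26 through 2022-09-27, 2022-10-02 through 2022-10-02

A, merged: 2022-09-02 through 2022-09-04, 2022-09-07 through 2022-09-09, 2022-09-12 through 2022-09-25, 2022-09-28 through 2022-10-01.
B, merged: 2022-09-01 through 2022-09-12, 2022-09-18 through 2022-10-02.
A but not B: 2022-09-13 through 2022-09-17.
B but not A: 2022-09-01 through 2022-09-01, 2022-09-05 through 2022-09-06, 2022-09-10 through 2022-09-11, 2022-09-26 through 2022-09-27, 2022-10-02 through 2022-10-02.
Combining gives A △ B.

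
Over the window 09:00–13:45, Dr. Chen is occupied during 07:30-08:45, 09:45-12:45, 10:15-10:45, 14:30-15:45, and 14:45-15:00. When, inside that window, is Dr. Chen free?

The merged coverage is 07:30-08:45, 09:45-12:45, 14:30-15:45.
Complement within 09:00-13:45: 09:00-09:45, 12:45-13:45.

09:00-09:45, 12:45-13:45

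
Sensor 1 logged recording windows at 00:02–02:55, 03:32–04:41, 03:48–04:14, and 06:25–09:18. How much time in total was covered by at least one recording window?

Merged: 00:02-02:55, 03:32-04:41, 06:25-09:18.
Lengths: 2 h 53 min + 1 h 9 min + 2 h 53 min = 6 h 55 min.

6 h 55 min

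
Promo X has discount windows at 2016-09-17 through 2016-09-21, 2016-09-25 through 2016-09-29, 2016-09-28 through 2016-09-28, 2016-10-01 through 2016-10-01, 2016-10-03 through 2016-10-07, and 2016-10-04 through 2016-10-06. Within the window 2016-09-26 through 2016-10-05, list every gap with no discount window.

After merging, the occupied span is 2016-09-17 through 2016-09-21, 2016-09-25 through 2016-09-29, 2016-10-01 through 2016-10-01, 2016-10-03 through 2016-10-07.
Complement within 2016-09-26 through 2016-10-05: 2016-09-30 through 2016-09-30, 2016-10-02 through 2016-10-02.

2016-09-30 through 2016-09-30, 2016-10-02 through 2016-10-02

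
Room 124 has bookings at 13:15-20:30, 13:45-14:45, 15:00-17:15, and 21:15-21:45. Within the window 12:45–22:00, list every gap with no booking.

Covered (merged): 13:15-20:30, 21:15-21:45.
Uncovered inside 12:45-22:00: 12:45-13:15, 20:30-21:15, 21:45-22:00.

12:45-13:15, 20:30-21:15, 21:45-22:00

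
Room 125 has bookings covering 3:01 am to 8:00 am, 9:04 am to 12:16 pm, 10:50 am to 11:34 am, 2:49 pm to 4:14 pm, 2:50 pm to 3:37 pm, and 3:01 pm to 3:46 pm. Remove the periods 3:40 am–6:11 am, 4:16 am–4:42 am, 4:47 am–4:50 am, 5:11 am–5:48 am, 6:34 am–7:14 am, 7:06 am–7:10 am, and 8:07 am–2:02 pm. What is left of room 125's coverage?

First set merges to 3:01 am–8:00 am, 9:04 am–12:16 pm, 2:49 pm–4:14 pm.
Second set merges to 3:40 am–6:11 am, 6:34 am–7:14 am, 8:07 am–2:02 pm.
3:01 am–8:00 am \ B = 3:01 am–3:40 am, 6:11 am–6:34 am, 7:14 am–8:00 am.
9:04 am–12:16 pm: entirely removed.
2:49 pm–4:14 pm: nothing removed.

3:01 am–3:40 am, 6:11 am–6:34 am, 7:14 am–8:00 am, 2:49 pm–4:14 pm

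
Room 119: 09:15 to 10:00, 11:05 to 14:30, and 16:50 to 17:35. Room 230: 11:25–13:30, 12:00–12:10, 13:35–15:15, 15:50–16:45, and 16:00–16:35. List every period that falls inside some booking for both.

Merge the second list: 11:25–13:30, 13:35–15:15, 15:50–16:45.
09:15–10:00 meets no B interval.
11:05–14:30 ∩ B → 11:25–13:30, 13:35–14:30.
16:50–17:35 meets no B interval.

11:25–13:30, 13:35–14:30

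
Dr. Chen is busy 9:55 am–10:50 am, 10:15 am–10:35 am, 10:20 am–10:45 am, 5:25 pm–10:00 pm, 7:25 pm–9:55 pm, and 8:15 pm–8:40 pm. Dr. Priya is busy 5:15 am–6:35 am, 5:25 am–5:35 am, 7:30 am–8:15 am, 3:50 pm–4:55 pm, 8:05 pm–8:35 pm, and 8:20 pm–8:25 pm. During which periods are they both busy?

First set merges to 9:55 am–10:50 am, 5:25 pm–10:00 pm.
Second set merges to 5:15 am–6:35 am, 7:30 am–8:15 am, 3:50 pm–4:55 pm, 8:05 pm–8:35 pm.
9:55 am–10:50 am falls entirely outside B.
5:25 pm–10:00 pm overlaps B on 8:05 pm–8:35 pm.

8:05 pm–8:35 pm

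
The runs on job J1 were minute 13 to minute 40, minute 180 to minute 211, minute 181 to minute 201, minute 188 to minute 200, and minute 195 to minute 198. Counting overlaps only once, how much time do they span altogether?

Merged: minute 13 to minute 40, minute 180 to minute 211.
Lengths: 27 minutes + 31 minutes = 58 minutes.

58 minutes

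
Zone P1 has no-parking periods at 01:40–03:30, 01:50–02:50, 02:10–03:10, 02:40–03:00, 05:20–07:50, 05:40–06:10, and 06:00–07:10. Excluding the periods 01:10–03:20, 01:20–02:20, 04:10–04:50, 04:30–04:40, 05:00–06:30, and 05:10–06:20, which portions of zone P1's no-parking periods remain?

03:20–03:30, 06:30–07:50

First set merges to 01:40–03:30, 05:20–07:50.
Second set merges to 01:10–03:20, 04:10–04:50, 05:00–06:30.
01:40–03:30 minus B → 03:20–03:30.
05:20–07:50 minus B → 06:30–07:50.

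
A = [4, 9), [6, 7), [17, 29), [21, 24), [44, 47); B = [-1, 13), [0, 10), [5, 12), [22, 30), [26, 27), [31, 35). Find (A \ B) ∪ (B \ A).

[-1, 4) ∪ [9, 13) ∪ [17, 22) ∪ [29, 30) ∪ [31, 35) ∪ [44, 47)

First set merges to [4, 9), [17, 29), [44, 47).
Second set merges to [-1, 13), [22, 30), [31, 35).
Only in the first: [17, 22), [44, 47).
Only in the second: [-1, 4), [9, 13), [29, 30), [31, 35).
Together these are the periods covered by exactly one.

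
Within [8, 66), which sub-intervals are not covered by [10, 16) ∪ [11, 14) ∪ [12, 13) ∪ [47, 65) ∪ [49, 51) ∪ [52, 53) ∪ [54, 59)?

The merged coverage is [10, 16), [47, 65).
Complement within [8, 66): [8, 10), [16, 47), [65, 66).

[8, 10) ∪ [16, 47) ∪ [65, 66)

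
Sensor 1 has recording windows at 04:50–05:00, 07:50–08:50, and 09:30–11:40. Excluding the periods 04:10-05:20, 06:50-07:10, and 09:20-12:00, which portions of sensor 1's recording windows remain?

04:50–05:00 lies entirely inside B → drops out.
07:50–08:50 is untouched.
09:30–11:40 lies entirely inside B → drops out.

07:50–08:50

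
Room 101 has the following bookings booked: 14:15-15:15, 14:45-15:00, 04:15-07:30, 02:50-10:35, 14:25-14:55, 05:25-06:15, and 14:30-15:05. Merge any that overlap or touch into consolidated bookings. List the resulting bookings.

02:50–10:35, 14:15–15:15

Sort by start: 02:50–10:35, 04:15–07:30, 05:25–06:15, 14:15–15:15, 14:25–14:55, 14:30–15:05, 14:45–15:00.
04:15–07:30 overlaps/touches 02:50–10:35 → extend to 02:50–10:35.
05:25–06:15 overlaps/touches 02:50–10:35 → extend to 02:50–10:35.
14:15–15:15 is disjoint → start new block.
14:25–14:55 overlaps/touches 14:15–15:15 → extend to 14:15–15:15.
14:30–15:05 overlaps/touches 14:15–15:15 → extend to 14:15–15:15.
14:45–15:00 overlaps/touches 14:15–15:15 → extend to 14:15–15:15.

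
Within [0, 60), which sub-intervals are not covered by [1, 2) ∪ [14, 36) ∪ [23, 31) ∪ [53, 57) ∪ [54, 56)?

Covered (merged): [1, 2), [14, 36), [53, 57).
Uncovered inside [0, 60): [0, 1), [2, 14), [36, 53), [57, 60).

[0, 1) ∪ [2, 14) ∪ [36, 53) ∪ [57, 60)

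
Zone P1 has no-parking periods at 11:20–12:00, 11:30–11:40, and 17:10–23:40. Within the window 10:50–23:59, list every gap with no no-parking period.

10:50-11:20, 12:00-17:10, 23:40-23:59

After merging, the occupied span is 11:20-12:00, 17:10-23:40.
Uncovered inside 10:50-23:59: 10:50-11:20, 12:00-17:10, 23:40-23:59.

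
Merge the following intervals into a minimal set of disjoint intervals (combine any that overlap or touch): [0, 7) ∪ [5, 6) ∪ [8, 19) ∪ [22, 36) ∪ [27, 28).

[0, 7) ∪ [8, 19) ∪ [22, 36)

[5, 6) overlaps/touches [0, 7) → extend to [0, 7).
[8, 19) is disjoint → start new block.
[22, 36) is disjoint → start new block.
[27, 28) overlaps/touches [22, 36) → extend to [22, 36).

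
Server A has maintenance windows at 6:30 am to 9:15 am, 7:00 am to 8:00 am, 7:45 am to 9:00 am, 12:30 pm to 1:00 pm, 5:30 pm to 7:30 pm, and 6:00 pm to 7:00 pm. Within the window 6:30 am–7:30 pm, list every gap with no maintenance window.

After merging, the occupied span is 6:30 am–9:15 am, 12:30 pm–1:00 pm, 5:30 pm–7:30 pm.
Complement within 6:30 am–7:30 pm: 9:15 am–12:30 pm, 1:00 pm–5:30 pm.

9:15 am–12:30 pm, 1:00 pm–5:30 pm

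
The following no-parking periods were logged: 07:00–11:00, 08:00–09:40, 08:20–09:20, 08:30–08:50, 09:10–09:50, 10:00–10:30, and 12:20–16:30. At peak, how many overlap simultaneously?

4

Sweep endpoints in order; track running count of active intervals.
Peak of 4 reached at 08:30.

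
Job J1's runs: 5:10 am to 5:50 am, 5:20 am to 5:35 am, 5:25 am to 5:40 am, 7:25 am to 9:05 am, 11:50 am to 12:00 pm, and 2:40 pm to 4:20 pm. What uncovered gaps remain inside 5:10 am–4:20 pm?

The merged coverage is 5:10 am–5:50 am, 7:25 am–9:05 am, 11:50 am–12:00 pm, 2:40 pm–4:20 pm.
Gaps within 5:10 am–4:20 pm: 5:50 am–7:25 am, 9:05 am–11:50 am, 12:00 pm–2:40 pm.

5:50 am–7:25 am, 9:05 am–11:50 am, 12:00 pm–2:40 pm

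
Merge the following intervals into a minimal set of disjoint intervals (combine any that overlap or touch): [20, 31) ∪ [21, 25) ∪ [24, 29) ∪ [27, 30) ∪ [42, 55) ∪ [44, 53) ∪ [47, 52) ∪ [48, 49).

[20, 31) ∪ [42, 55)

[21, 25) overlaps/touches [20, 31) → extend to [20, 31).
[24, 29) overlaps/touches [20, 31) → extend to [20, 31).
[27, 30) overlaps/touches [20, 31) → extend to [20, 31).
[42, 55) is disjoint → start new block.
[44, 53) overlaps/touches [42, 55) → extend to [42, 55).
[47, 52) overlaps/touches [42, 55) → extend to [42, 55).
[48, 49) overlaps/touches [42, 55) → extend to [42, 55).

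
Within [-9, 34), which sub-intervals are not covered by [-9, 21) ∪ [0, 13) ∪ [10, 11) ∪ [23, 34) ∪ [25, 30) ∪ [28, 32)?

Covered (merged): [-9, 21), [23, 34).
Gaps within [-9, 34): [21, 23).

[21, 23)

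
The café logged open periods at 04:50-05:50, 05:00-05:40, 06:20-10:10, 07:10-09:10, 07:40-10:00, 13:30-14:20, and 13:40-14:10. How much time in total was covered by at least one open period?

5 h 40 min

Merged: 04:50–05:50, 06:20–10:10, 13:30–14:20.
Lengths: 1 h + 3 h 50 min + 50 min = 5 h 40 min.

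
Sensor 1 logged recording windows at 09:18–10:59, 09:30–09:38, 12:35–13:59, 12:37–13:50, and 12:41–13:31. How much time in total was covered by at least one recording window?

Merged: 09:18–10:59, 12:35–13:59.
Lengths: 1 h 41 min + 1 h 24 min = 3 h 5 min.

3 h 5 min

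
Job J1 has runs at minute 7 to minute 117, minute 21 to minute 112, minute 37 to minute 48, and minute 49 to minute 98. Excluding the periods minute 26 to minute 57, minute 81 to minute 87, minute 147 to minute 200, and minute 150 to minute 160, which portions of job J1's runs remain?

minute 7 to minute 26, minute 57 to minute 81, minute 87 to minute 117

First set merges to minute 7 to minute 117.
Second set merges to minute 26 to minute 57, minute 81 to minute 87, minute 147 to minute 200.
minute 7 to minute 117 minus B → minute 7 to minute 26, minute 57 to minute 81, minute 87 to minute 117.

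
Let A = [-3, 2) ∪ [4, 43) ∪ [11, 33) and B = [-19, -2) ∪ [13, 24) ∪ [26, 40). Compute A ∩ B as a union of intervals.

Merge the first list: [-3, 2), [4, 43).
[-3, 2) overlaps B on [-3, -2).
[4, 43) overlaps B on [13, 24), [26, 40).

[-3, -2) ∪ [13, 24) ∪ [26, 40)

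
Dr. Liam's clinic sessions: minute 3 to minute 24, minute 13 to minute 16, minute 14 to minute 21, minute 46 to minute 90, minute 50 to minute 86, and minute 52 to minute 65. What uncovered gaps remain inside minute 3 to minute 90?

The merged coverage is minute 3 to minute 24, minute 46 to minute 90.
Complement within minute 3 to minute 90: minute 24 to minute 46.

minute 24 to minute 46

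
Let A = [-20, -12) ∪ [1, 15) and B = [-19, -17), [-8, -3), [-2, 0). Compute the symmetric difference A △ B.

[-20, -19) ∪ [-17, -12) ∪ [-8, -3) ∪ [-2, 0) ∪ [1, 15)

Only in the first: [-20, -19), [-17, -12), [1, 15).
Only in the second: [-8, -3), [-2, 0).
Together these are the periods covered by exactly one.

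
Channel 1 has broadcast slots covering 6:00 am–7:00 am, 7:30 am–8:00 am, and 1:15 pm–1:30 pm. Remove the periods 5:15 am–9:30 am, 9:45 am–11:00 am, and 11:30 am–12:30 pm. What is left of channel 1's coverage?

1:15 pm–1:30 pm

6:00 am–7:00 am lies entirely inside B → drops out.
7:30 am–8:00 am lies entirely inside B → drops out.
1:15 pm–1:30 pm is untouched.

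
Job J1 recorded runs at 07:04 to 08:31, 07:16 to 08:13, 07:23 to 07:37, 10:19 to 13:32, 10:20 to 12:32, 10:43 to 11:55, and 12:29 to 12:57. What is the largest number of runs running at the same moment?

3

At 07:23, 3 of the intervals are simultaneously active.
No point has more.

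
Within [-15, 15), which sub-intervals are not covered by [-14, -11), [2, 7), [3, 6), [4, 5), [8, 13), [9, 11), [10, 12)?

[-15, -14) ∪ [-11, 2) ∪ [7, 8) ∪ [13, 15)

The merged coverage is [-14, -11), [2, 7), [8, 13).
Uncovered inside [-15, 15): [-15, -14), [-11, 2), [7, 8), [13, 15).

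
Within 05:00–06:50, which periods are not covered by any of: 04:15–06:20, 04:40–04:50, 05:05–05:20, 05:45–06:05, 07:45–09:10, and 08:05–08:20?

06:20–06:50

Covered (merged): 04:15–06:20, 07:45–09:10.
Gaps within 05:00–06:50: 06:20–06:50.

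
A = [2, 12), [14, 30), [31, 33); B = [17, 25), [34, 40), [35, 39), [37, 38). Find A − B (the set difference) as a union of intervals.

Merge the second list: [17, 25), [34, 40).
[2, 12) is untouched.
[14, 30) with B removed leaves [14, 17), [25, 30).
[31, 33) is untouched.

[2, 12) ∪ [14, 17) ∪ [25, 30) ∪ [31, 33)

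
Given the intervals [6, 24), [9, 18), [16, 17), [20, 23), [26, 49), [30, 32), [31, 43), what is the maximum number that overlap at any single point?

3

Sweep endpoints in order; track running count of active intervals.
Peak of 3 reached at 16.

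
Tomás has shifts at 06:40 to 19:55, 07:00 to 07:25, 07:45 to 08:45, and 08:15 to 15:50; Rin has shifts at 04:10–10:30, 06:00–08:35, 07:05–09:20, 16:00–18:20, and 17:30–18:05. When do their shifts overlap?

First set merges to 06:40–19:55.
Second set merges to 04:10–10:30, 16:00–18:20.
06:40–19:55 meets the second set on 06:40–10:30, 16:00–18:20.

06:40–10:30, 16:00–18:20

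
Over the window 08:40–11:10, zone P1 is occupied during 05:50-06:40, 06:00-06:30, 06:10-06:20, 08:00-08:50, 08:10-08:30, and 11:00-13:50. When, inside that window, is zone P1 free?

08:50-11:00

The merged coverage is 05:50-06:40, 08:00-08:50, 11:00-13:50.
Uncovered inside 08:40-11:10: 08:50-11:00.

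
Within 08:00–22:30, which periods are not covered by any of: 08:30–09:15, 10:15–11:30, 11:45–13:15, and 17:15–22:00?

08:00-08:30, 09:15-10:15, 11:30-11:45, 13:15-17:15, 22:00-22:30

After merging, the occupied span is 08:30-09:15, 10:15-11:30, 11:45-13:15, 17:15-22:00.
Gaps within 08:00-22:30: 08:00-08:30, 09:15-10:15, 11:30-11:45, 13:15-17:15, 22:00-22:30.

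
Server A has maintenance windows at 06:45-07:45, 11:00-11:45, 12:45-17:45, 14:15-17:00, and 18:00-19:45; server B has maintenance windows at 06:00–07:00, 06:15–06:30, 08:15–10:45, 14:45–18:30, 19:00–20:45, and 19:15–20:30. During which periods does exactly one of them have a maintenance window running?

06:00-06:45, 07:00-07:45, 08:15-10:45, 11:00-11:45, 12:45-14:45, 17:45-18:00, 18:30-19:00, 19:45-20:45

First set merges to 06:45-07:45, 11:00-11:45, 12:45-17:45, 18:00-19:45.
Second set merges to 06:00-07:00, 08:15-10:45, 14:45-18:30, 19:00-20:45.
A but not B: 07:00-07:45, 11:00-11:45, 12:45-14:45, 18:30-19:00.
B but not A: 06:00-06:45, 08:15-10:45, 17:45-18:00, 19:45-20:45.
Combining gives A △ B.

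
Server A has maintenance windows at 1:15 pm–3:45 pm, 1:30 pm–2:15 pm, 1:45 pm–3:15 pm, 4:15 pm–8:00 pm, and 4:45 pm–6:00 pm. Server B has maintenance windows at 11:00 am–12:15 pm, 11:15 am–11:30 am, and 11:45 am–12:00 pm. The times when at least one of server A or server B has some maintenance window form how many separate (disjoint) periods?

3

A, merged: 1:15 pm-3:45 pm, 4:15 pm-8:00 pm.
B, merged: 11:00 am-12:15 pm.
A ∪ B = 11:00 am-12:15 pm, 1:15 pm-3:45 pm, 4:15 pm-8:00 pm.
That is 3 disjoint pieces.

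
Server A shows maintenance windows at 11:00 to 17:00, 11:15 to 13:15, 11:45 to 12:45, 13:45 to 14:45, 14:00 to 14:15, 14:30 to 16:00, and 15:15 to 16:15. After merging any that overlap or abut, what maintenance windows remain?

11:00–17:00

11:15–13:15 overlaps/touches 11:00–17:00 → extend to 11:00–17:00.
11:45–12:45 overlaps/touches 11:00–17:00 → extend to 11:00–17:00.
13:45–14:45 overlaps/touches 11:00–17:00 → extend to 11:00–17:00.
14:00–14:15 overlaps/touches 11:00–17:00 → extend to 11:00–17:00.
14:30–16:00 overlaps/touches 11:00–17:00 → extend to 11:00–17:00.
15:15–16:15 overlaps/touches 11:00–17:00 → extend to 11:00–17:00.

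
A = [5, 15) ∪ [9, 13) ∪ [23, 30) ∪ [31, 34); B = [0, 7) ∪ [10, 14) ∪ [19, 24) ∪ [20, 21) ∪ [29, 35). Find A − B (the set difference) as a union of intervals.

[7, 10) ∪ [14, 15) ∪ [24, 29)

A, merged: [5, 15), [23, 30), [31, 34).
B, merged: [0, 7), [10, 14), [19, 24), [29, 35).
[5, 15) minus B → [7, 10), [14, 15).
[23, 30) minus B → [24, 29).
[31, 34): fully covered by B → removed.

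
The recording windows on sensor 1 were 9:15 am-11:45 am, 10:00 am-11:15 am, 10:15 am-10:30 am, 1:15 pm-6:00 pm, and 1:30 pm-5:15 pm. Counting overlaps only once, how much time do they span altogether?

7 h 15 min

Merged: 9:15 am–11:45 am, 1:15 pm–6:00 pm.
Lengths: 2 h 30 min + 4 h 45 min = 7 h 15 min.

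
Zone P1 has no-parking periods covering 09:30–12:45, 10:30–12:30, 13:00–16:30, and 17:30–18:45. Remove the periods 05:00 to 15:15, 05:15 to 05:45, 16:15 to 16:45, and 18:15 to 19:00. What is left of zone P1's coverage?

A, merged: 09:30–12:45, 13:00–16:30, 17:30–18:45.
B, merged: 05:00–15:15, 16:15–16:45, 18:15–19:00.
09:30–12:45 lies entirely inside B → drops out.
13:00–16:30 with B removed leaves 15:15–16:15.
17:30–18:45 with B removed leaves 17:30–18:15.

15:15–16:15, 17:30–18:15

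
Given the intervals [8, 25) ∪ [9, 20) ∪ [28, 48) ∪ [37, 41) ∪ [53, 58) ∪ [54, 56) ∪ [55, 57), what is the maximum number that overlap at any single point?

3

At 55, 3 of the intervals are simultaneously active.
No point has more.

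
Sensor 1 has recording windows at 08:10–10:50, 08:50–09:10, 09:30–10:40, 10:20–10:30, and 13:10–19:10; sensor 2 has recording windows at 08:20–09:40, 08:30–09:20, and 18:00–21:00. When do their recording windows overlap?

08:20-09:40, 18:00-19:10

A, merged: 08:10-10:50, 13:10-19:10.
B, merged: 08:20-09:40, 18:00-21:00.
08:10-10:50 meets the second set on 08:20-09:40.
13:10-19:10 meets the second set on 18:00-19:10.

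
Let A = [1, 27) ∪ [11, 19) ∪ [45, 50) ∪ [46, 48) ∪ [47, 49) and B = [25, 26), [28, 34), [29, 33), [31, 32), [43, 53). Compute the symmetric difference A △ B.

[1, 25) ∪ [26, 27) ∪ [28, 34) ∪ [43, 45) ∪ [50, 53)

Merge the first list: [1, 27), [45, 50).
Merge the second list: [25, 26), [28, 34), [43, 53).
A \ B = [1, 25), [26, 27).
B \ A = [28, 34), [43, 45), [50, 53).
Union of the two gives the symmetric difference.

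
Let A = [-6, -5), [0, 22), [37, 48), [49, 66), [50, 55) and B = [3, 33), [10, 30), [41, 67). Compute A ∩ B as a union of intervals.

[3, 22) ∪ [41, 48) ∪ [49, 66)

A, merged: [-6, -5), [0, 22), [37, 48), [49, 66).
B, merged: [3, 33), [41, 67).
[-6, -5) meets no B interval.
[0, 22) ∩ B → [3, 22).
[37, 48) ∩ B → [41, 48).
[49, 66) ∩ B → [49, 66).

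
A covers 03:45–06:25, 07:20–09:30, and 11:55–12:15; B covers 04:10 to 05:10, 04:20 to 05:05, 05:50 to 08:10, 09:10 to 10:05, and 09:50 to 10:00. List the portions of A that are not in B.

03:45–04:10, 05:10–05:50, 08:10–09:10, 11:55–12:15

Second set merges to 04:10–05:10, 05:50–08:10, 09:10–10:05.
03:45–06:25 \ B = 03:45–04:10, 05:10–05:50.
07:20–09:30 \ B = 08:10–09:10.
11:55–12:15: nothing removed.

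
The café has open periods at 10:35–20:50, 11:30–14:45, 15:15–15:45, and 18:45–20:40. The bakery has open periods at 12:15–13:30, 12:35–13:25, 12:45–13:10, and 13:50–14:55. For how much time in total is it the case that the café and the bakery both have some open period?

Merge the first list: 10:35-20:50.
Merge the second list: 12:15-13:30, 13:50-14:55.
A ∩ B = 12:15-13:30, 13:50-14:55.
Total: 1 h 15 min + 1 h 5 min = 2 h 20 min.

2 h 20 min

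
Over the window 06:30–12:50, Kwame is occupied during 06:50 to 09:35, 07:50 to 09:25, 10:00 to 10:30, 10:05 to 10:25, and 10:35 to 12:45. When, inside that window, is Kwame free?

06:30–06:50, 09:35–10:00, 10:30–10:35, 12:45–12:50

The merged coverage is 06:50–09:35, 10:00–10:30, 10:35–12:45.
Complement within 06:30–12:50: 06:30–06:50, 09:35–10:00, 10:30–10:35, 12:45–12:50.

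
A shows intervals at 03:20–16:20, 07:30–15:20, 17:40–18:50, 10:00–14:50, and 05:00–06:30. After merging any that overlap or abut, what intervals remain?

03:20-16:20, 17:40-18:50

Sort by start: 03:20-16:20, 05:00-06:30, 07:30-15:20, 10:00-14:50, 17:40-18:50.
05:00-06:30 overlaps/touches 03:20-16:20 → extend to 03:20-16:20.
07:30-15:20 overlaps/touches 03:20-16:20 → extend to 03:20-16:20.
10:00-14:50 overlaps/touches 03:20-16:20 → extend to 03:20-16:20.
17:40-18:50 is disjoint → start new block.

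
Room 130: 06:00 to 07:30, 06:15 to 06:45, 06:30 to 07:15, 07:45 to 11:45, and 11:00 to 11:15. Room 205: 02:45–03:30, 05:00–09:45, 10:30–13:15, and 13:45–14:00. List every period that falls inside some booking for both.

06:00–07:30, 07:45–09:45, 10:30–11:45

Merge the first list: 06:00–07:30, 07:45–11:45.
06:00–07:30 meets the second set on 06:00–07:30.
07:45–11:45 meets the second set on 07:45–09:45, 10:30–11:45.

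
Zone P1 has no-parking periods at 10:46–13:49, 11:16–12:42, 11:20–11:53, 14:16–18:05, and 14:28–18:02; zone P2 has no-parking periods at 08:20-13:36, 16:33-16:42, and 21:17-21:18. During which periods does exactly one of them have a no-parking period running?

08:20-10:46, 13:36-13:49, 14:16-16:33, 16:42-18:05, 21:17-21:18

A, merged: 10:46-13:49, 14:16-18:05.
A but not B: 13:36-13:49, 14:16-16:33, 16:42-18:05.
B but not A: 08:20-10:46, 21:17-21:18.
Combining gives A △ B.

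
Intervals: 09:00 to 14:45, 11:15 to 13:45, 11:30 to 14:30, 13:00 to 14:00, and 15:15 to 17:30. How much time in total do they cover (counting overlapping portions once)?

8 h

Merged: 09:00–14:45, 15:15–17:30.
Lengths: 5 h 45 min + 2 h 15 min = 8 h.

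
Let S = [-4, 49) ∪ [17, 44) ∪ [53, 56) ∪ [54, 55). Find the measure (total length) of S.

56

Merged: [-4, 49), [53, 56).
Lengths: 53 + 3 = 56.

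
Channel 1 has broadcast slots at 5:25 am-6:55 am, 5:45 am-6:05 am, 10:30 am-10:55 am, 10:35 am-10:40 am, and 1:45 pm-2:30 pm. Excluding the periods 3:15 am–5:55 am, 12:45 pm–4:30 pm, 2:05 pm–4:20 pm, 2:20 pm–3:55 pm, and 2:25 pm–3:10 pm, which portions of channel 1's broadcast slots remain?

5:55 am-6:55 am, 10:30 am-10:55 am

Merge the first list: 5:25 am-6:55 am, 10:30 am-10:55 am, 1:45 pm-2:30 pm.
Merge the second list: 3:15 am-5:55 am, 12:45 pm-4:30 pm.
5:25 am-6:55 am \ B = 5:55 am-6:55 am.
10:30 am-10:55 am: nothing removed.
1:45 pm-2:30 pm: entirely removed.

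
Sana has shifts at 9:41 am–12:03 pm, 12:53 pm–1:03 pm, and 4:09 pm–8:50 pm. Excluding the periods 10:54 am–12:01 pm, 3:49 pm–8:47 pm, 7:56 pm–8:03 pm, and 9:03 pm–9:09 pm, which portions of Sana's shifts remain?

9:41 am–10:54 am, 12:01 pm–12:03 pm, 12:53 pm–1:03 pm, 8:47 pm–8:50 pm

B, merged: 10:54 am–12:01 pm, 3:49 pm–8:47 pm, 9:03 pm–9:09 pm.
9:41 am–12:03 pm with B removed leaves 9:41 am–10:54 am, 12:01 pm–12:03 pm.
12:53 pm–1:03 pm is untouched.
4:09 pm–8:50 pm with B removed leaves 8:47 pm–8:50 pm.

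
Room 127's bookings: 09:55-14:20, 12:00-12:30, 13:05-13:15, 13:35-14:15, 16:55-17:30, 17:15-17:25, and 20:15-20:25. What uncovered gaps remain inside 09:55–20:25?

After merging, the occupied span is 09:55–14:20, 16:55–17:30, 20:15–20:25.
Gaps within 09:55–20:25: 14:20–16:55, 17:30–20:15.

14:20–16:55, 17:30–20:15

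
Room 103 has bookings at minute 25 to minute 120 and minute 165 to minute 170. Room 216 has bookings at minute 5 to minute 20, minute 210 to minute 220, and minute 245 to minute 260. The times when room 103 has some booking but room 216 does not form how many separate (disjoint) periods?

2

A \ B = minute 25 to minute 120, minute 165 to minute 170.
That is 2 disjoint pieces.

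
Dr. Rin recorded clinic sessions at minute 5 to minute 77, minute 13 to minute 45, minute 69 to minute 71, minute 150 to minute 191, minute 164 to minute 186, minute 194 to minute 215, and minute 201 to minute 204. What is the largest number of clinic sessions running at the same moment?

2

Walk the sorted start/end points keeping a running depth.
The depth first hits 2 at minute 13.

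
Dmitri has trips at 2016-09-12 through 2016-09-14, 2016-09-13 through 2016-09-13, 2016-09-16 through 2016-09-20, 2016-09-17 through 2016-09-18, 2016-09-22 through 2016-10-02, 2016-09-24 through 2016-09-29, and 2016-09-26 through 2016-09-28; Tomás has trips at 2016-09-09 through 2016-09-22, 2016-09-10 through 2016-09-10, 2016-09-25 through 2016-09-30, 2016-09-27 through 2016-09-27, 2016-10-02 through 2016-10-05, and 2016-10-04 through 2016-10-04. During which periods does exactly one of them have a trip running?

2016-09-09 through 2016-09-11, 2016-09-15 through 2016-09-15, 2016-09-21 through 2016-09-21, 2016-09-23 through 2016-09-24, 2016-10-01 through 2016-10-01, 2016-10-03 through 2016-10-05

First set merges to 2016-09-12 through 2016-09-14, 2016-09-16 through 2016-09-20, 2016-09-22 through 2016-10-02.
Second set merges to 2016-09-09 through 2016-09-22, 2016-09-25 through 2016-09-30, 2016-10-02 through 2016-10-05.
A \ B = 2016-09-23 through 2016-09-24, 2016-10-01 through 2016-10-01.
B \ A = 2016-09-09 through 2016-09-11, 2016-09-15 through 2016-09-15, 2016-09-21 through 2016-09-21, 2016-10-03 through 2016-10-05.
Union of the two gives the symmetric difference.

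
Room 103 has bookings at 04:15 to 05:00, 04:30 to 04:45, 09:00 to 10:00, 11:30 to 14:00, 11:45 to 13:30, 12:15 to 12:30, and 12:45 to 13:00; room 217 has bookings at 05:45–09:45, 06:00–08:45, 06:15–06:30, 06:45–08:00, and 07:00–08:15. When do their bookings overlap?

A, merged: 04:15-05:00, 09:00-10:00, 11:30-14:00.
B, merged: 05:45-09:45.
04:15-05:00 meets no B interval.
09:00-10:00 ∩ B → 09:00-09:45.
11:30-14:00 meets no B interval.

09:00-09:45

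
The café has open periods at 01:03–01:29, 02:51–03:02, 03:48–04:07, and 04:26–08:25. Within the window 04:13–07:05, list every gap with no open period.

After merging, the occupied span is 01:03–01:29, 02:51–03:02, 03:48–04:07, 04:26–08:25.
Gaps within 04:13–07:05: 04:13–04:26.

04:13–04:26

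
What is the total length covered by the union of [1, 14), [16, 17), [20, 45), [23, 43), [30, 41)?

39

Merged: [1, 14), [16, 17), [20, 45).
Lengths: 13 + 1 + 25 = 39.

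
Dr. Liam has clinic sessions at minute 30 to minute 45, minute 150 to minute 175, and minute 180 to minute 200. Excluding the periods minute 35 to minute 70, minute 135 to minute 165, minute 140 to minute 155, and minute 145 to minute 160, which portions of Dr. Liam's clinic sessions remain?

Merge the second list: minute 35 to minute 70, minute 135 to minute 165.
minute 30 to minute 45 \ B = minute 30 to minute 35.
minute 150 to minute 175 \ B = minute 165 to minute 175.
minute 180 to minute 200: nothing removed.

minute 30 to minute 35, minute 165 to minute 175, minute 180 to minute 200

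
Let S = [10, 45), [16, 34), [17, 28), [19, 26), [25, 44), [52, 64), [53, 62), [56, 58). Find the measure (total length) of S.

Merged: [10, 45), [52, 64).
Lengths: 35 + 12 = 47.

47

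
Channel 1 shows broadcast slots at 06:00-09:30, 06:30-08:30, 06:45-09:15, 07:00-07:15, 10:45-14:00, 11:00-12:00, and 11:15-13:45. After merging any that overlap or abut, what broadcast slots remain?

06:00–09:30, 10:45–14:00

06:30–08:30 overlaps/touches 06:00–09:30 → extend to 06:00–09:30.
06:45–09:15 overlaps/touches 06:00–09:30 → extend to 06:00–09:30.
07:00–07:15 overlaps/touches 06:00–09:30 → extend to 06:00–09:30.
10:45–14:00 is disjoint → start new block.
11:00–12:00 overlaps/touches 10:45–14:00 → extend to 10:45–14:00.
11:15–13:45 overlaps/touches 10:45–14:00 → extend to 10:45–14:00.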